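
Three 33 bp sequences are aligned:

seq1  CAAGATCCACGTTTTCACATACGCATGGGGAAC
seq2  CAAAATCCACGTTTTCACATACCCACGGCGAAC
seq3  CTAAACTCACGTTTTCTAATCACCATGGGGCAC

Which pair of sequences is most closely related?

seq1–seq2: 4/33 differ, p = 0.121, d = 0.132.
seq1–seq3: 10/33 differ, p = 0.303, d = 0.388.
seq2–seq3: 10/33 differ, p = 0.303, d = 0.388.
The smallest distance is between seq1 and seq2.

seq1 and seq2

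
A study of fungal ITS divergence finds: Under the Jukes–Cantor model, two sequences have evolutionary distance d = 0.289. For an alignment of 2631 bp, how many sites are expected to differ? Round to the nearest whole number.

631

Invert JC69: p = (3/4)(1 − e^(−4d/3)) = 0.75 × (1 − e^(-0.385333)) = 0.75 × (1 − 0.680224) = 0.239832.
Expected differing sites = pL ≈ 0.239832 × 2631 = 630.997992 ≈ 631.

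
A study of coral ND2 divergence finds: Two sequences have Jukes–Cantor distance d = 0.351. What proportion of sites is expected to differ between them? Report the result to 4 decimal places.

0.2803

p = (3/4)(1 − e^(−4d/3)) = 0.75 × (1 − e^(-0.468)) = 0.75 × (1 − 0.626254) = 0.280310.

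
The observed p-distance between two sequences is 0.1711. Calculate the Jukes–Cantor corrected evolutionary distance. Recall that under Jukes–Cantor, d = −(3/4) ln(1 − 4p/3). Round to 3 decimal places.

0.194

d = −(3/4) ln(1 − 4p/3) = −0.75 ln(1 − 0.228133) = −0.75 ln(0.771867)
  = −0.75 × (-0.258943) = 0.194207 substitutions/site.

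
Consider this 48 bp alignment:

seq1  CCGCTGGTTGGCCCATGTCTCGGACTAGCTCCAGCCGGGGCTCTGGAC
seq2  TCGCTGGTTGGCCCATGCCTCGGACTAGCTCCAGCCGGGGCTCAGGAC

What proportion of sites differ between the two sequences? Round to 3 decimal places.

0.063

The sequences differ at 3 of 48 positions (sites 1, 18, 44).
p = 3/48 = 0.0625 ≈ 0.063 (to 3 d.p.).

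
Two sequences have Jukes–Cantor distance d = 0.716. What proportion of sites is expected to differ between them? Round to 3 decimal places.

0.461

p = (3/4)(1 − e^(−4d/3)) = 0.75 × (1 − e^(-0.954667)) = 0.75 × (1 − 0.384940) = 0.461295.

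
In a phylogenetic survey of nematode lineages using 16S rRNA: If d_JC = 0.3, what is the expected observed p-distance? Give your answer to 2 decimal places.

p = (3/4)(1 − e^(−4d/3)) = 0.75 × (1 − e^(-0.4)) = 0.75 × (1 − 0.670320) = 0.247260.

0.25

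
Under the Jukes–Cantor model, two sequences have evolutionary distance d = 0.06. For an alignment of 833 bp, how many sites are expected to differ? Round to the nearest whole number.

Invert JC69: p = (3/4)(1 − e^(−4d/3)) = 0.75 × (1 − e^(-0.08)) = 0.75 × (1 − 0.923116) = 0.057663.
Expected differing sites = pL ≈ 0.057663 × 833 = 48.033279 ≈ 48.

48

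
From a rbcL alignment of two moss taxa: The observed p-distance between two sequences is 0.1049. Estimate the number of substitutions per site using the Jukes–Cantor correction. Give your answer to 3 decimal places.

0.113

d = −(3/4) ln(1 − 4p/3) = −0.75 ln(1 − 0.139867) = −0.75 ln(0.860133)
  = −0.75 × (-0.150668) = 0.113001 substitutions/site.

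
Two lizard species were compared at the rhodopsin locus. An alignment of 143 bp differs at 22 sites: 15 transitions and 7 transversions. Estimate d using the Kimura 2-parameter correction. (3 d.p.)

P = 15/143 ≈ 0.104895 and Q = 7/143 ≈ 0.048951.
Under the Kimura two-parameter model, d = −½ ln(1 − 2P − Q) − ¼ ln(1 − 2Q).
1 − 2P − Q = 0.741259, giving −½ ln(0.741259) = 0.149703.
1 − 2Q = 0.902098, giving −¼ ln(0.902098) = 0.025758.
d = 0.149703 + 0.025758 = 0.175461.

0.175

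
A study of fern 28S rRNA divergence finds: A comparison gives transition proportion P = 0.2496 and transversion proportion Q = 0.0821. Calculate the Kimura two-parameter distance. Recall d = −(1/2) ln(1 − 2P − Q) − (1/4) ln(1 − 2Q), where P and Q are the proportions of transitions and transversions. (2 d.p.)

Under the Kimura two-parameter model, d = −½ ln(1 − 2P − Q) − ¼ ln(1 − 2Q).
1 − 2P − Q = 0.4187, giving −½ ln(0.4187) = 0.435300.
1 − 2Q = 0.8358, giving −¼ ln(0.8358) = 0.044841.
d = 0.435300 + 0.044841 = 0.480141.

0.48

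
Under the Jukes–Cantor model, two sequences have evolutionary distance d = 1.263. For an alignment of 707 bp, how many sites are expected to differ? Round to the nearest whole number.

432

Invert JC69: p = (3/4)(1 − e^(−4d/3)) = 0.75 × (1 − e^(-1.684)) = 0.75 × (1 − 0.185630) = 0.610778.
Expected differing sites = pL ≈ 0.610778 × 707 = 431.820046 ≈ 432.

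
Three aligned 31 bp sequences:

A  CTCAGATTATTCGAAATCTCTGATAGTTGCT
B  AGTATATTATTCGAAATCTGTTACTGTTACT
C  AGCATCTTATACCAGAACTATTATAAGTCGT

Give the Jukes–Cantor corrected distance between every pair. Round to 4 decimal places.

A–B: 9/31 sites differ → p ≈ 0.290323, d = −0.75 ln(1 − 0.387097) = 0.367161 ≈ 0.3672.
A–C: 14/31 sites differ → p ≈ 0.451613, d = −0.75 ln(1 − 0.602151) = 0.691262 ≈ 0.6913.
B–C: 13/31 sites differ → p ≈ 0.419355, d = −0.75 ln(1 − 0.55914) = 0.614271 ≈ 0.6143.

d(A,B) = 0.3672, d(A,C) = 0.6913, d(B,C) = 0.6143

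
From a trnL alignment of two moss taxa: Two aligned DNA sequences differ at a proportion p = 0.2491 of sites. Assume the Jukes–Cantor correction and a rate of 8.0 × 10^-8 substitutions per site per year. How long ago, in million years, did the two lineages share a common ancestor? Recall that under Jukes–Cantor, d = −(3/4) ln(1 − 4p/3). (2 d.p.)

1.89

d = −(3/4) ln(1 − 4p/3) = −0.75 ln(1 − 0.332133) = −0.75 ln(0.667867)
  = −0.75 × (-0.403666) = 0.302750 substitutions/site.
Under a molecular clock d = 2μt, so t = d/(2μ) = 0.302750 / (2 × 8.0 × 10^-8) = 1.89 million years.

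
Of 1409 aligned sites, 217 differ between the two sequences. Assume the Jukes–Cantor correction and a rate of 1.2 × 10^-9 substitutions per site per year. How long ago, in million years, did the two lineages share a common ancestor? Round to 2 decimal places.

p = 217/1409 ≈ 0.15401.
d = −(3/4) ln(1 − 4p/3) = −0.75 ln(1 − 0.205347) = −0.75 ln(0.794653)
  = −0.75 × (-0.229850) = 0.172388 substitutions/site.
Under a molecular clock d = 2μt, so t = d/(2μ) = 0.172388 / (2 × 1.2 × 10^-9) = 71.83 million years.

71.83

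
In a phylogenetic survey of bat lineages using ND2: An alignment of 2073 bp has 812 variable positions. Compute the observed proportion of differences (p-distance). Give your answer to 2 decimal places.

p = 812/2073 = 0.391702… ≈ 0.39 (to 2 d.p.).

0.39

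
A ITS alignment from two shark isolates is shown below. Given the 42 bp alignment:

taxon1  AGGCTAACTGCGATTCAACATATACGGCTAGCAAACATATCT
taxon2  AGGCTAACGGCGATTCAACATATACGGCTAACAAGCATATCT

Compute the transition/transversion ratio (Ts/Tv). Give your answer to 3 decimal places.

2.000

Transitions are A↔G and C↔T; transversions are all other mismatches.
Transitions: 2. Transversions: 1.
R = 2/1 = 2.000.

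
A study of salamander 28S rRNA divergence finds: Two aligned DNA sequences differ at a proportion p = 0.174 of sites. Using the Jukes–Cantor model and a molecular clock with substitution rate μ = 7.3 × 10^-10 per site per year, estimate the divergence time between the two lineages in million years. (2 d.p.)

135.60

d = −(3/4) ln(1 − 4p/3) = −0.75 ln(1 − 0.232) = −0.75 ln(0.768)
  = −0.75 × (-0.263966) = 0.197975 substitutions/site.
Under a molecular clock d = 2μt, so t = d/(2μ) = 0.197975 / (2 × 7.3 × 10^-10) = 135.60 million years.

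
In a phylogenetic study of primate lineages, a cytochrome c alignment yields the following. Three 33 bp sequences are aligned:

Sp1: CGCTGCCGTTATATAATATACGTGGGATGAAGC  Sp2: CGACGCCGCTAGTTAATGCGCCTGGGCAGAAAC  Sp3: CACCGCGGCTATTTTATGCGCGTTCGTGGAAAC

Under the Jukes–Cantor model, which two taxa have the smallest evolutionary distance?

Sp1–Sp2: 12/33 differ, p = 0.364, d = 0.497.
Sp1–Sp3: 14/33 differ, p = 0.424, d = 0.625.
Sp2–Sp3: 10/33 differ, p = 0.303, d = 0.388.
The smallest distance is between Sp2 and Sp3.

Sp2 and Sp3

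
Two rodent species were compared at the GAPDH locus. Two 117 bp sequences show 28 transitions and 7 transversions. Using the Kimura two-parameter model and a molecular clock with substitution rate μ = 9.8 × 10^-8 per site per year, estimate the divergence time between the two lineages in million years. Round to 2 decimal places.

P = 28/117 ≈ 0.239316 and Q = 7/117 ≈ 0.059829.
Under the Kimura two-parameter model, d = −½ ln(1 − 2P − Q) − ¼ ln(1 − 2Q).
1 − 2P − Q = 0.461539, giving −½ ln(0.461539) = 0.386594.
1 − 2Q = 0.880342, giving −¼ ln(0.880342) = 0.031861.
d = 0.386594 + 0.031861 = 0.418455.
Under a molecular clock d = 2μt, so t = d/(2μ) = 0.418455 / (2 × 9.8 × 10^-8) = 2.13 million years.

2.13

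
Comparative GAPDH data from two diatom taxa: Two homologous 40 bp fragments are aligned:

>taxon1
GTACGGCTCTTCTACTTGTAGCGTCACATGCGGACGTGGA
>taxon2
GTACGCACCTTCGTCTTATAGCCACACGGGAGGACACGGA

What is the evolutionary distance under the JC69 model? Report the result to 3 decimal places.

The sequences differ at 13 of 40 sites, so p = 13/40 = 0.325.
d = −(3/4) ln(1 − 4p/3) = −0.75 ln(1 − 0.433333) = −0.75 ln(0.566667)
  = −0.75 × (-0.567983) = 0.425987 substitutions/site.

0.426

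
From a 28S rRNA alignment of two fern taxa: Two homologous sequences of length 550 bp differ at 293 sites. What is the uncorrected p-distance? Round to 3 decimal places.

0.533

p = 293/550 = 0.532727… ≈ 0.533 (to 3 d.p.).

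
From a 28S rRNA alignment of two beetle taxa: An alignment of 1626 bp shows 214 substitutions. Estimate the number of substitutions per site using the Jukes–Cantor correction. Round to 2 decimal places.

0.14

p = 214/1626 ≈ 0.131611.
d = −(3/4) ln(1 − 4p/3) = −0.75 ln(1 − 0.175481) = −0.75 ln(0.824519)
  = −0.75 × (-0.192955) = 0.144716 substitutions/site.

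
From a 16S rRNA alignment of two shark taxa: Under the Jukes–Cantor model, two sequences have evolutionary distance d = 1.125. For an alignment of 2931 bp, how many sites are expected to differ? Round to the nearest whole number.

Invert JC69: p = (3/4)(1 − e^(−4d/3)) = 0.75 × (1 − e^(-1.5)) = 0.75 × (1 − 0.223130) = 0.582653.
Expected differing sites = pL ≈ 0.582653 × 2931 = 1707.755943 ≈ 1708.

1708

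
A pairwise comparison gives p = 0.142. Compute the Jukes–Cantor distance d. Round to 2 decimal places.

0.16

d = −(3/4) ln(1 − 4p/3) = −0.75 ln(1 − 0.189333) = −0.75 ln(0.810667)
  = −0.75 × (-0.209898) = 0.157424 substitutions/site.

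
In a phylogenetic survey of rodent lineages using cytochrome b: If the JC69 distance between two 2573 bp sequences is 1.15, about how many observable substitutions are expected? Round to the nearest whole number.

1513

Invert JC69: p = (3/4)(1 − e^(−4d/3)) = 0.75 × (1 − e^(-1.533333)) = 0.75 × (1 − 0.215815) = 0.588139.
Expected differing sites = pL ≈ 0.588139 × 2573 = 1513.281647 ≈ 1513.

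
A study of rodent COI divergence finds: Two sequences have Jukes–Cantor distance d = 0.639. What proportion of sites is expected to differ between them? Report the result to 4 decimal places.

0.4301

p = (3/4)(1 − e^(−4d/3)) = 0.75 × (1 − e^(-0.852)) = 0.75 × (1 − 0.426561) = 0.430079.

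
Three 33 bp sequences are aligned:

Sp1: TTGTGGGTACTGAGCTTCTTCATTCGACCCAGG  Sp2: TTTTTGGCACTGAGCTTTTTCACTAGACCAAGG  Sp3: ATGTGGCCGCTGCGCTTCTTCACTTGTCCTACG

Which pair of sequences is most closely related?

Sp1 and Sp2

Sp1–Sp2: 7/33 differ, p = 0.212, d = 0.249.
Sp1–Sp3: 10/33 differ, p = 0.303, d = 0.388.
Sp2–Sp3: 11/33 differ, p = 0.333, d = 0.441.
The smallest distance is between Sp1 and Sp2.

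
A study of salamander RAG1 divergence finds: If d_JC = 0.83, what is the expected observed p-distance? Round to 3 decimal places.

0.502

p = (3/4)(1 − e^(−4d/3)) = 0.75 × (1 − e^(-1.106667)) = 0.75 × (1 − 0.330659) = 0.502006.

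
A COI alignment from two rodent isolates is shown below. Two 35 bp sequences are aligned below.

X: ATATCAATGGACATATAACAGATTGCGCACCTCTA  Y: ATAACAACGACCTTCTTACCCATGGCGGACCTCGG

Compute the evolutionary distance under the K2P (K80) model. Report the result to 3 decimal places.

0.517

Of 35 sites, 3 differences are transitions and 10 are transversions, so P = 3/35 ≈ 0.085714 and Q = 10/35 ≈ 0.285714.
Under the Kimura two-parameter model, d = −½ ln(1 − 2P − Q) − ¼ ln(1 − 2Q).
1 − 2P − Q = 0.542858, giving −½ ln(0.542858) = 0.305454.
1 − 2Q = 0.428572, giving −¼ ln(0.428572) = 0.211824.
d = 0.305454 + 0.211824 = 0.517278.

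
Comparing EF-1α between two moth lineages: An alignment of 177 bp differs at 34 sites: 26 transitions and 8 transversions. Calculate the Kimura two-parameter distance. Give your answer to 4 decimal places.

0.2307

P = 26/177 ≈ 0.146893 and Q = 8/177 ≈ 0.045198.
Under the Kimura two-parameter model, d = −½ ln(1 − 2P − Q) − ¼ ln(1 − 2Q).
1 − 2P − Q = 0.661016, giving −½ ln(0.661016) = 0.206989.
1 − 2Q = 0.909604, giving −¼ ln(0.909604) = 0.023686.
d = 0.206989 + 0.023686 = 0.230675.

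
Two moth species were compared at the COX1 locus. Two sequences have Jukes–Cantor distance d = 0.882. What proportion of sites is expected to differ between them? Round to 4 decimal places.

0.5186

p = (3/4)(1 − e^(−4d/3)) = 0.75 × (1 − e^(-1.176)) = 0.75 × (1 − 0.308510) = 0.518618.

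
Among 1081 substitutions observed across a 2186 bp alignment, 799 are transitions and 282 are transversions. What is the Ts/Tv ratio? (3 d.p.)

2.833

R = 799/282 = 2.833333… ≈ 2.833 (to 3 d.p.).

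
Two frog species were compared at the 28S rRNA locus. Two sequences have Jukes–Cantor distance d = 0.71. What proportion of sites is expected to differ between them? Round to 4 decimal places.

p = (3/4)(1 − e^(−4d/3)) = 0.75 × (1 − e^(-0.946667)) = 0.75 × (1 − 0.388032) = 0.458976.

0.4590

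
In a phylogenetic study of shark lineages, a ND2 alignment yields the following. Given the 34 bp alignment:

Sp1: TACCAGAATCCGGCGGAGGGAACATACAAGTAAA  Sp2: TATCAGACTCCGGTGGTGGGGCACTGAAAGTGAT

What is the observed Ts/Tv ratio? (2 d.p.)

0.71

Transitions are A↔G and C↔T; transversions are all other mismatches.
Transitions: 5. Transversions: 7.
R = 5/7 = 0.714285… ≈ 0.71 (to 2 d.p.).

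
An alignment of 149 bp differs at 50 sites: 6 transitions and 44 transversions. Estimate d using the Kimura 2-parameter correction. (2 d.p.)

P = 6/149 ≈ 0.040268 and Q = 44/149 ≈ 0.295302.
Under the Kimura two-parameter model, d = −½ ln(1 − 2P − Q) − ¼ ln(1 − 2Q).
1 − 2P − Q = 0.624162, giving −½ ln(0.624162) = 0.235673.
1 − 2Q = 0.409396, giving −¼ ln(0.409396) = 0.223268.
d = 0.235673 + 0.223268 = 0.458941.

0.46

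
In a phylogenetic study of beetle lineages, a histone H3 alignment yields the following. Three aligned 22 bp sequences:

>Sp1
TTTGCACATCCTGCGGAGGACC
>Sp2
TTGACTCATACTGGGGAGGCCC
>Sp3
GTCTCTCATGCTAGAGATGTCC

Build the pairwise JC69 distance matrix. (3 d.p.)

d(Sp1,Sp2) = 0.339, d(Sp1,Sp3) = 0.699, d(Sp2,Sp3) = 0.497

Sp1–Sp2: 6/22 sites differ → p ≈ 0.272727, d = −0.75 ln(1 − 0.363636) = 0.338988 ≈ 0.339.
Sp1–Sp3: 10/22 sites differ → p ≈ 0.454545, d = −0.75 ln(1 − 0.60606) = 0.698667 ≈ 0.699.
Sp2–Sp3: 8/22 sites differ → p ≈ 0.363636, d = −0.75 ln(1 − 0.484848) = 0.497470 ≈ 0.497.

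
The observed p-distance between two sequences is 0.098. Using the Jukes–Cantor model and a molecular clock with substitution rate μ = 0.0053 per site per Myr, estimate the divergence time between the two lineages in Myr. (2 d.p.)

d = −(3/4) ln(1 − 4p/3) = −0.75 ln(1 − 0.130667) = −0.75 ln(0.869333)
  = −0.75 × (-0.140029) = 0.105022 substitutions/site.
Under a molecular clock d = 2μt, so t = d/(2μ) = 0.105022 / (2 × 0.0053) = 9.91 Myr.

9.91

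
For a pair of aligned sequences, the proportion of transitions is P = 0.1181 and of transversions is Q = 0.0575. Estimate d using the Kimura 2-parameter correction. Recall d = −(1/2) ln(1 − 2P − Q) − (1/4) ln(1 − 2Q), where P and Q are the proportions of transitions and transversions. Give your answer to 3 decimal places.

Under the Kimura two-parameter model, d = −½ ln(1 − 2P − Q) − ¼ ln(1 − 2Q).
1 − 2P − Q = 0.7063, giving −½ ln(0.7063) = 0.173858.
1 − 2Q = 0.885, giving −¼ ln(0.885) = 0.030542.
d = 0.173858 + 0.030542 = 0.204400.

0.204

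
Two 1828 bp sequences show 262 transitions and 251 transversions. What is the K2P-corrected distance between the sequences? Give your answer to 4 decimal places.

P = 262/1828 ≈ 0.143326 and Q = 251/1828 ≈ 0.137309.
Under the Kimura two-parameter model, d = −½ ln(1 − 2P − Q) − ¼ ln(1 − 2Q).
1 − 2P − Q = 0.576039, giving −½ ln(0.576039) = 0.275790.
1 − 2Q = 0.725382, giving −¼ ln(0.725382) = 0.080264.
d = 0.275790 + 0.080264 = 0.356054.

0.3561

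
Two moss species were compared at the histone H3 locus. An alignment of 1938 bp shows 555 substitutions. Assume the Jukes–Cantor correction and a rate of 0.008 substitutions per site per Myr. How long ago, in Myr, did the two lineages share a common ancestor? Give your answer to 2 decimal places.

22.55

p = 555/1938 ≈ 0.286378.
d = −(3/4) ln(1 − 4p/3) = −0.75 ln(1 − 0.381837) = −0.75 ln(0.618163)
  = −0.75 × (-0.481003) = 0.360752 substitutions/site.
Under a molecular clock d = 2μt, so t = d/(2μ) = 0.360752 / (2 × 0.008) = 22.55 Myr.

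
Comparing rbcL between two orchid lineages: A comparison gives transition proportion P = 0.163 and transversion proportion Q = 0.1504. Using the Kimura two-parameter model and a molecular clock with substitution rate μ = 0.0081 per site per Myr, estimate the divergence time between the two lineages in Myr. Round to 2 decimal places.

Under the Kimura two-parameter model, d = −½ ln(1 − 2P − Q) − ¼ ln(1 − 2Q).
1 − 2P − Q = 0.5236, giving −½ ln(0.5236) = 0.323514.
1 − 2Q = 0.6992, giving −¼ ln(0.6992) = 0.089455.
d = 0.323514 + 0.089455 = 0.412969.
Under a molecular clock d = 2μt, so t = d/(2μ) = 0.412969 / (2 × 0.0081) = 25.49 Myr.

25.49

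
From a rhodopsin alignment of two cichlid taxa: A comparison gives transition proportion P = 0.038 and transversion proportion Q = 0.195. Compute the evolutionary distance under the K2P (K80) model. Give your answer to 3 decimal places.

Under the Kimura two-parameter model, d = −½ ln(1 − 2P − Q) − ¼ ln(1 − 2Q).
1 − 2P − Q = 0.729, giving −½ ln(0.729) = 0.158041.
1 − 2Q = 0.61, giving −¼ ln(0.61) = 0.123574.
d = 0.158041 + 0.123574 = 0.281615.

0.282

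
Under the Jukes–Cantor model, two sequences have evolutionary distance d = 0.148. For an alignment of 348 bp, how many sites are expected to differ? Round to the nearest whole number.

Invert JC69: p = (3/4)(1 − e^(−4d/3)) = 0.75 × (1 − e^(-0.197333)) = 0.75 × (1 − 0.820917) = 0.134312.
Expected differing sites = pL ≈ 0.134312 × 348 = 46.740576 ≈ 47.

47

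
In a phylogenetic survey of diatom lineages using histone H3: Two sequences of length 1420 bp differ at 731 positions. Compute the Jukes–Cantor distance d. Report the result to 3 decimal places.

p = 731/1420 ≈ 0.514789.
d = −(3/4) ln(1 − 4p/3) = −0.75 ln(1 − 0.686385) = −0.75 ln(0.313615)
  = −0.75 × (-1.159589) = 0.869692 substitutions/site.

0.870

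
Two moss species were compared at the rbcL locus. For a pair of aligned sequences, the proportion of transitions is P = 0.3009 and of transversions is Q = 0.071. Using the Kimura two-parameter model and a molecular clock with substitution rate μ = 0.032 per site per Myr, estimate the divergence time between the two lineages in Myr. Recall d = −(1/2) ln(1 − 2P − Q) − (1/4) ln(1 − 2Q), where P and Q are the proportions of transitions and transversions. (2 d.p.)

Under the Kimura two-parameter model, d = −½ ln(1 − 2P − Q) − ¼ ln(1 − 2Q).
1 − 2P − Q = 0.3272, giving −½ ln(0.3272) = 0.558592.
1 − 2Q = 0.858, giving −¼ ln(0.858) = 0.038288.
d = 0.558592 + 0.038288 = 0.596880.
Under a molecular clock d = 2μt, so t = d/(2μ) = 0.596880 / (2 × 0.032) = 9.33 Myr.

9.33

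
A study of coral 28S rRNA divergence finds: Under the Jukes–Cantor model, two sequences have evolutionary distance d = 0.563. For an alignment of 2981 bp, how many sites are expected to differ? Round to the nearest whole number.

Invert JC69: p = (3/4)(1 − e^(−4d/3)) = 0.75 × (1 − e^(-0.750667)) = 0.75 × (1 − 0.472052) = 0.395961.
Expected differing sites = pL ≈ 0.395961 × 2981 = 1180.359741 ≈ 1180.

1180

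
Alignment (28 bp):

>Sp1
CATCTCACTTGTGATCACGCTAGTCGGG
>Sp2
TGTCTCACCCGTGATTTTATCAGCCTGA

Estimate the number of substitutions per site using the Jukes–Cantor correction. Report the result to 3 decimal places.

0.724

The sequences differ at 13 of 28 sites, so p = 13/28 ≈ 0.464286.
d = −(3/4) ln(1 − 4p/3) = −0.75 ln(1 − 0.619048) = −0.75 ln(0.380952)
  = −0.75 × (-0.965082) = 0.723812 substitutions/site.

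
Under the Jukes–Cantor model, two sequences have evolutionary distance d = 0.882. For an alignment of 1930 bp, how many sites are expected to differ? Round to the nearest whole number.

1001

Invert JC69: p = (3/4)(1 − e^(−4d/3)) = 0.75 × (1 − e^(-1.176)) = 0.75 × (1 − 0.308510) = 0.518618.
Expected differing sites = pL ≈ 0.518618 × 1930 = 1000.93274 ≈ 1001.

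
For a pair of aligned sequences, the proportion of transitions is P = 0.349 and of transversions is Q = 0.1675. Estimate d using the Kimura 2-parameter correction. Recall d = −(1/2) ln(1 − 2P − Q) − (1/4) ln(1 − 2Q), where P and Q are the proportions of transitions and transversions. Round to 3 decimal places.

1.105

Under the Kimura two-parameter model, d = −½ ln(1 − 2P − Q) − ¼ ln(1 − 2Q).
1 − 2P − Q = 0.1345, giving −½ ln(0.1345) = 1.003096.
1 − 2Q = 0.665, giving −¼ ln(0.665) = 0.101992.
d = 1.003096 + 0.101992 = 1.105088.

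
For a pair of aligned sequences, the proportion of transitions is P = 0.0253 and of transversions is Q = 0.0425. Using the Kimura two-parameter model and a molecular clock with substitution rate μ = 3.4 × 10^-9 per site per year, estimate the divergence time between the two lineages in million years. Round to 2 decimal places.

Under the Kimura two-parameter model, d = −½ ln(1 − 2P − Q) − ¼ ln(1 − 2Q).
1 − 2P − Q = 0.9069, giving −½ ln(0.9069) = 0.048862.
1 − 2Q = 0.915, giving −¼ ln(0.915) = 0.022208.
d = 0.048862 + 0.022208 = 0.071070.
Under a molecular clock d = 2μt, so t = d/(2μ) = 0.071070 / (2 × 3.4 × 10^-9) = 10.45 million years.

10.45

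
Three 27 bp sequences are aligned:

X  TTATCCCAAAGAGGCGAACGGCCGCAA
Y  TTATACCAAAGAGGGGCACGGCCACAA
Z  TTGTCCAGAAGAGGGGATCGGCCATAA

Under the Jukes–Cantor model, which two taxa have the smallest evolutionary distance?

X–Y: 4/27 differ, p = 0.148, d = 0.165.
X–Z: 7/27 differ, p = 0.259, d = 0.318.
Y–Z: 7/27 differ, p = 0.259, d = 0.318.
The smallest distance is between X and Y.

X and Y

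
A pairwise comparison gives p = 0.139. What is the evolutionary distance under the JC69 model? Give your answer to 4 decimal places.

0.1537

d = −(3/4) ln(1 − 4p/3) = −0.75 ln(1 − 0.185333) = −0.75 ln(0.814667)
  = −0.75 × (-0.204976) = 0.153732 substitutions/site.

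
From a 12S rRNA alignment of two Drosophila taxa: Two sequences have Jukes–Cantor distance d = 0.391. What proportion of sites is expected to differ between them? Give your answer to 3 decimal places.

p = (3/4)(1 − e^(−4d/3)) = 0.75 × (1 − e^(-0.521333)) = 0.75 × (1 − 0.593729) = 0.304703.

0.305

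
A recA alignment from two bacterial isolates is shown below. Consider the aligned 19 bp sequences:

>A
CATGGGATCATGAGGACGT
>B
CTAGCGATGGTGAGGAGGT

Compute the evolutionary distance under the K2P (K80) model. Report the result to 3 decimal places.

Of 19 sites, 1 differences are transitions and 5 are transversions, so P = 1/19 ≈ 0.052632 and Q = 5/19 ≈ 0.263158.
Under the Kimura two-parameter model, d = −½ ln(1 − 2P − Q) − ¼ ln(1 − 2Q).
1 − 2P − Q = 0.631578, giving −½ ln(0.631578) = 0.229767.
1 − 2Q = 0.473684, giving −¼ ln(0.473684) = 0.186804.
d = 0.229767 + 0.186804 = 0.416571.

0.417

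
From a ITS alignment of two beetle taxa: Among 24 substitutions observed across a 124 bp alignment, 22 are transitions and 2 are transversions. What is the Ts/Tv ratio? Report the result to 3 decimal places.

11.000

R = 22/2 = 11.000.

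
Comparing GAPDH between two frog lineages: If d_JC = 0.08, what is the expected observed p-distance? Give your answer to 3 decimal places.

p = (3/4)(1 − e^(−4d/3)) = 0.75 × (1 − e^(-0.106667)) = 0.75 × (1 − 0.898825) = 0.075881.

0.076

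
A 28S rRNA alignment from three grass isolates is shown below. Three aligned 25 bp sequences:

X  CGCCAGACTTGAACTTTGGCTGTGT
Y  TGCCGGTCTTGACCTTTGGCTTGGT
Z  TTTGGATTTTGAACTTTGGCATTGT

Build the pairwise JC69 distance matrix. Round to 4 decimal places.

d(X,Y) = 0.2892, d(X,Z) = 0.5716, d(Y,Z) = 0.4172

X–Y: 6/25 sites differ → p = 0.24, d = −0.75 ln(1 − 0.32) = 0.289247 ≈ 0.2892.
X–Z: 10/25 sites differ → p = 0.4, d = −0.75 ln(1 − 0.533333) = 0.571605 ≈ 0.5716.
Y–Z: 8/25 sites differ → p = 0.32, d = −0.75 ln(1 − 0.426667) = 0.417216 ≈ 0.4172.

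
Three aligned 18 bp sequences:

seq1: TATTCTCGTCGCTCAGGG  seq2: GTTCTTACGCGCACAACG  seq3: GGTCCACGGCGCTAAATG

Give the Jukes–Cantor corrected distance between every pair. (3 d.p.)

d(seq1,seq2) = 1.012, d(seq1,seq3) = 0.673, d(seq2,seq3) = 0.673

seq1–seq2: 10/18 sites differ → p ≈ 0.555556, d = −0.75 ln(1 − 0.740741) = 1.012446 ≈ 1.012.
seq1–seq3: 8/18 sites differ → p ≈ 0.444444, d = −0.75 ln(1 − 0.592592) = 0.673455 ≈ 0.673.
seq2–seq3: 8/18 sites differ → p ≈ 0.444444, d = −0.75 ln(1 − 0.592592) = 0.673455 ≈ 0.673.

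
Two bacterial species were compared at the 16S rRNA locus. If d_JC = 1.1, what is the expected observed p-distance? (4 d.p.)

0.5770

p = (3/4)(1 − e^(−4d/3)) = 0.75 × (1 − e^(-1.466667)) = 0.75 × (1 − 0.230693) = 0.576980.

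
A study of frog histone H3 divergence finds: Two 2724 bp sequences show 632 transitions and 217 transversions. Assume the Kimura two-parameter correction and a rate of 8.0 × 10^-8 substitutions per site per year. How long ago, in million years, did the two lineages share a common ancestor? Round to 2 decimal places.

P = 632/2724 ≈ 0.232012 and Q = 217/2724 ≈ 0.079662.
Under the Kimura two-parameter model, d = −½ ln(1 − 2P − Q) − ¼ ln(1 − 2Q).
1 − 2P − Q = 0.456314, giving −½ ln(0.456314) = 0.392287.
1 − 2Q = 0.840676, giving −¼ ln(0.840676) = 0.043387.
d = 0.392287 + 0.043387 = 0.435674.
Under a molecular clock d = 2μt, so t = d/(2μ) = 0.435674 / (2 × 8.0 × 10^-8) = 2.72 million years.

2.72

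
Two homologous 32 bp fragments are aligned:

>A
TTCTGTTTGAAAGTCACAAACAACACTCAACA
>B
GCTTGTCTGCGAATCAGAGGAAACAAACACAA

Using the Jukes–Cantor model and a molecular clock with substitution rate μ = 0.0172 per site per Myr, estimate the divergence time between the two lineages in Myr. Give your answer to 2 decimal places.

21.38

The sequences differ at 15 of 32 sites, so p = 15/32 = 0.46875.
d = −(3/4) ln(1 − 4p/3) = −0.75 ln(1 − 0.625) = −0.75 ln(0.375)
  = −0.75 × (-0.980829) = 0.735622 substitutions/site.
Under a molecular clock d = 2μt, so t = d/(2μ) = 0.735622 / (2 × 0.0172) = 21.38 Myr.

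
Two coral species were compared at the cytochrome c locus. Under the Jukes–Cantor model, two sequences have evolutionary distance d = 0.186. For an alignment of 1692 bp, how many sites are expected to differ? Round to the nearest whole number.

Invert JC69: p = (3/4)(1 − e^(−4d/3)) = 0.75 × (1 − e^(-0.248)) = 0.75 × (1 − 0.780360) = 0.164730.
Expected differing sites = pL ≈ 0.164730 × 1692 = 278.72316 ≈ 279.

279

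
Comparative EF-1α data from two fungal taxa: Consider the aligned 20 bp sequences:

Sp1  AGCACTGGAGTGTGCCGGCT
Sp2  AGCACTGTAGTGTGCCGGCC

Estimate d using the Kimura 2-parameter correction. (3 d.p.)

Of 20 sites, 1 differences are transitions and 1 are transversions, so P = 1/20 = 0.05 and Q = 1/20 = 0.05.
Under the Kimura two-parameter model, d = −½ ln(1 − 2P − Q) − ¼ ln(1 − 2Q).
1 − 2P − Q = 0.85, giving −½ ln(0.85) = 0.081259.
1 − 2Q = 0.9, giving −¼ ln(0.9) = 0.026340.
d = 0.081259 + 0.026340 = 0.107599.

0.108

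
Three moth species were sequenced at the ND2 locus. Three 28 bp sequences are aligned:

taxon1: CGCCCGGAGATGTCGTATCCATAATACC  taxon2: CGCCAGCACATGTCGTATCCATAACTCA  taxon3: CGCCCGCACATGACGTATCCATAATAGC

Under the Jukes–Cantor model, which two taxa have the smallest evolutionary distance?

taxon1 and taxon3

taxon1–taxon2: 6/28 differ, p = 0.214, d = 0.252.
taxon1–taxon3: 4/28 differ, p = 0.143, d = 0.158.
taxon2–taxon3: 6/28 differ, p = 0.214, d = 0.252.
The smallest distance is between taxon1 and taxon3.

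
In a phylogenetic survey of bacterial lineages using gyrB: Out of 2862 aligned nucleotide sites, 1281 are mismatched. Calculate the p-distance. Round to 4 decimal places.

p = 1281/2862 = 0.447589… ≈ 0.4476 (to 4 d.p.).

0.4476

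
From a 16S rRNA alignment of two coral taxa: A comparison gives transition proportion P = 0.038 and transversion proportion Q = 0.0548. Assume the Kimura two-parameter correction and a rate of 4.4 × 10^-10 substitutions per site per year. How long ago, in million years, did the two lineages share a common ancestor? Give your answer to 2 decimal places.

Under the Kimura two-parameter model, d = −½ ln(1 − 2P − Q) − ¼ ln(1 − 2Q).
1 − 2P − Q = 0.8692, giving −½ ln(0.8692) = 0.070091.
1 − 2Q = 0.8904, giving −¼ ln(0.8904) = 0.029021.
d = 0.070091 + 0.029021 = 0.099112.
Under a molecular clock d = 2μt, so t = d/(2μ) = 0.099112 / (2 × 4.4 × 10^-10) = 112.63 million years.

112.63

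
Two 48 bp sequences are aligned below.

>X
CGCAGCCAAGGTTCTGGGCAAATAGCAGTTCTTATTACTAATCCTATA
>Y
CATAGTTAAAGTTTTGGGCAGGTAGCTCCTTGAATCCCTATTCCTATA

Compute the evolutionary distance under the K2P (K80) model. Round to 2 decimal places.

0.51

Of 48 sites, 11 differences are transitions and 6 are transversions, so P = 11/48 ≈ 0.229167 and Q = 6/48 = 0.125.
Under the Kimura two-parameter model, d = −½ ln(1 − 2P − Q) − ¼ ln(1 − 2Q).
1 − 2P − Q = 0.416666, giving −½ ln(0.416666) = 0.437735.
1 − 2Q = 0.75, giving −¼ ln(0.75) = 0.071921.
d = 0.437735 + 0.071921 = 0.509656.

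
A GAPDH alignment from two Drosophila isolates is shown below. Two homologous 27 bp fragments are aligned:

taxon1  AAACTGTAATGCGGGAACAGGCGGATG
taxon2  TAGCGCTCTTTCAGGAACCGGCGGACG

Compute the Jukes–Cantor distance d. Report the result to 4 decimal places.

0.5107

The sequences differ at 10 of 27 sites (1, 3, 5, 6, 8, 9, 11, 13, 19, 26), so p = 10/27 ≈ 0.37037.
d = −(3/4) ln(1 − 4p/3) = −0.75 ln(1 − 0.493827) = −0.75 ln(0.506173)
  = −0.75 × (-0.680877) = 0.510658 substitutions/site.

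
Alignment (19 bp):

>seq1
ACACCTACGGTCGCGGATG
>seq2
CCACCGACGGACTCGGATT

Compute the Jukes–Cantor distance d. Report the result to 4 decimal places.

0.3241

The sequences differ at 5 of 19 sites (1, 6, 11, 13, 19), so p = 5/19 ≈ 0.263158.
d = −(3/4) ln(1 − 4p/3) = −0.75 ln(1 − 0.350877) = −0.75 ln(0.649123)
  = −0.75 × (-0.432133) = 0.324100 substitutions/site.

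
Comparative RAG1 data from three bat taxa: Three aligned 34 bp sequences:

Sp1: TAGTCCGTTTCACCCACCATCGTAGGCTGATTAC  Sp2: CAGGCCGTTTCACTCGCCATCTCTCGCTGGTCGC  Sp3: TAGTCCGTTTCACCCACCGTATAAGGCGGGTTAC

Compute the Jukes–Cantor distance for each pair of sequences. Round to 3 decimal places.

d(Sp1,Sp2) = 0.423, d(Sp1,Sp3) = 0.201, d(Sp2,Sp3) = 0.477

Sp1–Sp2: 11/34 sites differ → p ≈ 0.323529, d = −0.75 ln(1 − 0.431372) = 0.423397 ≈ 0.423.
Sp1–Sp3: 6/34 sites differ → p ≈ 0.176471, d = −0.75 ln(1 − 0.235295) = 0.201199 ≈ 0.201.
Sp2–Sp3: 12/34 sites differ → p ≈ 0.352941, d = −0.75 ln(1 − 0.470588) = 0.476991 ≈ 0.477.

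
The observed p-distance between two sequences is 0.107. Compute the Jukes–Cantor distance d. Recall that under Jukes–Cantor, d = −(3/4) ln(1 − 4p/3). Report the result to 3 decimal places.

0.115

d = −(3/4) ln(1 − 4p/3) = −0.75 ln(1 − 0.142667) = −0.75 ln(0.857333)
  = −0.75 × (-0.153929) = 0.115447 substitutions/site.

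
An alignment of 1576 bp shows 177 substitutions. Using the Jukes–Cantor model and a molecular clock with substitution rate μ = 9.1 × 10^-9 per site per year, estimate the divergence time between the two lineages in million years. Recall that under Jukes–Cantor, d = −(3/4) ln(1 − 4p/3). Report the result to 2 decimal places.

p = 177/1576 ≈ 0.11231.
d = −(3/4) ln(1 − 4p/3) = −0.75 ln(1 − 0.149747) = −0.75 ln(0.850253)
  = −0.75 × (-0.162221) = 0.121666 substitutions/site.
Under a molecular clock d = 2μt, so t = d/(2μ) = 0.121666 / (2 × 9.1 × 10^-9) = 6.68 million years.

6.68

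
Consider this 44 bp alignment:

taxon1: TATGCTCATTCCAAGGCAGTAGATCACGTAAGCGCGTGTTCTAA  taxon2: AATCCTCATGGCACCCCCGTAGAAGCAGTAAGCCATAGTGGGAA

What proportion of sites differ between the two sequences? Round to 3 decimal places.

0.432

The sequences differ at 19 of 44 positions.
p = 19/44 = 0.431818… ≈ 0.432 (to 3 d.p.).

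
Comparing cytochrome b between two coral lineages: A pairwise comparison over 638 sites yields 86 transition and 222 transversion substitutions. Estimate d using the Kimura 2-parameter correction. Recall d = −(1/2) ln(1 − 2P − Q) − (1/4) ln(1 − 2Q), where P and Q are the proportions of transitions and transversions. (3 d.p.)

0.778

P = 86/638 ≈ 0.134796 and Q = 222/638 ≈ 0.347962.
Under the Kimura two-parameter model, d = −½ ln(1 − 2P − Q) − ¼ ln(1 − 2Q).
1 − 2P − Q = 0.382446, giving −½ ln(0.382446) = 0.480584.
1 − 2Q = 0.304076, giving −¼ ln(0.304076) = 0.297619.
d = 0.480584 + 0.297619 = 0.778203.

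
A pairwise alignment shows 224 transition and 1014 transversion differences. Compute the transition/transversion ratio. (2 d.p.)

0.22

R = 224/1014 = 0.220907… ≈ 0.22 (to 2 d.p.).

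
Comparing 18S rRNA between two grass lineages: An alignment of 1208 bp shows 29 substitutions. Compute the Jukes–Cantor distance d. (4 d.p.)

p = 29/1208 ≈ 0.024007.
d = −(3/4) ln(1 − 4p/3) = −0.75 ln(1 − 0.032009) = −0.75 ln(0.967991)
  = −0.75 × (-0.032532) = 0.024399 substitutions/site.

0.0244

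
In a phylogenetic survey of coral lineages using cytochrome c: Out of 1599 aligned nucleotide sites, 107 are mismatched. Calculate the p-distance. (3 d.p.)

0.067

p = 107/1599 = 0.066916… ≈ 0.067 (to 3 d.p.).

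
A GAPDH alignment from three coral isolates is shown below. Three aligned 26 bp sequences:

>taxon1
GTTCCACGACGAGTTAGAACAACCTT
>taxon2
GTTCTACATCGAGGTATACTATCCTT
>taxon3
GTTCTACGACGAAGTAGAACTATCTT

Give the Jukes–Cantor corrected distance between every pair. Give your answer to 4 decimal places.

taxon1–taxon2: 8/26 sites differ → p ≈ 0.307692, d = −0.75 ln(1 − 0.410256) = 0.396050 ≈ 0.3961.
taxon1–taxon3: 5/26 sites differ → p ≈ 0.192308, d = −0.75 ln(1 − 0.256411) = 0.222200 ≈ 0.2222.
taxon2–taxon3: 9/26 sites differ → p ≈ 0.346154, d = −0.75 ln(1 − 0.461539) = 0.464280 ≈ 0.4643.

d(taxon1,taxon2) = 0.3961, d(taxon1,taxon3) = 0.2222, d(taxon2,taxon3) = 0.4643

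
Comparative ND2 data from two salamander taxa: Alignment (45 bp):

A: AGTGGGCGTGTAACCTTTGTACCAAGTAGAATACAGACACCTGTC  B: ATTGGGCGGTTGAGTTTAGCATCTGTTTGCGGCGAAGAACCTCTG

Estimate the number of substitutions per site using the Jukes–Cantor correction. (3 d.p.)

0.858

The sequences differ at 23 of 45 sites, so p = 23/45 ≈ 0.511111.
d = −(3/4) ln(1 − 4p/3) = −0.75 ln(1 − 0.681481) = −0.75 ln(0.318519)
  = −0.75 × (-1.144073) = 0.858055 substitutions/site.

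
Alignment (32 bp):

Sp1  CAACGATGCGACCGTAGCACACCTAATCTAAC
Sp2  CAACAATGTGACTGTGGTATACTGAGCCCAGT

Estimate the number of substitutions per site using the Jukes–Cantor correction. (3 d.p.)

0.585

The sequences differ at 13 of 32 sites, so p = 13/32 = 0.40625.
d = −(3/4) ln(1 − 4p/3) = −0.75 ln(1 − 0.541667) = −0.75 ln(0.458333)
  = −0.75 × (-0.780159) = 0.585119 substitutions/site.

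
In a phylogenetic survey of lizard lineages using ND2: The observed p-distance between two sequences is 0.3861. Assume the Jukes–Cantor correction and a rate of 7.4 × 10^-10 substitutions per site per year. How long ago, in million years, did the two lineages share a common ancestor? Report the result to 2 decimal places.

d = −(3/4) ln(1 − 4p/3) = −0.75 ln(1 − 0.5148) = −0.75 ln(0.4852)
  = −0.75 × (-0.723194) = 0.542396 substitutions/site.
Under a molecular clock d = 2μt, so t = d/(2μ) = 0.542396 / (2 × 7.4 × 10^-10) = 366.48 million years.

366.48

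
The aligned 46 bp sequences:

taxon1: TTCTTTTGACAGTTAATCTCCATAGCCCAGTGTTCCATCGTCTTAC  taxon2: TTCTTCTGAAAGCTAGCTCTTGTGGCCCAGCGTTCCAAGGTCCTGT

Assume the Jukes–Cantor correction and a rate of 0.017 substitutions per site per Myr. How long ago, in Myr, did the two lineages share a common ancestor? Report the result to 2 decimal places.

The sequences differ at 17 of 46 sites, so p = 17/46 ≈ 0.369565.
d = −(3/4) ln(1 − 4p/3) = −0.75 ln(1 − 0.492753) = −0.75 ln(0.507247)
  = −0.75 × (-0.678757) = 0.509068 substitutions/site.
Under a molecular clock d = 2μt, so t = d/(2μ) = 0.509068 / (2 × 0.017) = 14.97 Myr.

14.97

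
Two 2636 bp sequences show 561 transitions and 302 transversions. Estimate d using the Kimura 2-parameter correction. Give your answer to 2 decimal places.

P = 561/2636 ≈ 0.212822 and Q = 302/2636 ≈ 0.114568.
Under the Kimura two-parameter model, d = −½ ln(1 − 2P − Q) − ¼ ln(1 − 2Q).
1 − 2P − Q = 0.459788, giving −½ ln(0.459788) = 0.388495.
1 − 2Q = 0.770864, giving −¼ ln(0.770864) = 0.065061.
d = 0.388495 + 0.065061 = 0.453556.

0.45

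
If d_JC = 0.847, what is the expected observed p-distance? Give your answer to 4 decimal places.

0.5076

p = (3/4)(1 − e^(−4d/3)) = 0.75 × (1 − e^(-1.129333)) = 0.75 × (1 − 0.323249) = 0.507563.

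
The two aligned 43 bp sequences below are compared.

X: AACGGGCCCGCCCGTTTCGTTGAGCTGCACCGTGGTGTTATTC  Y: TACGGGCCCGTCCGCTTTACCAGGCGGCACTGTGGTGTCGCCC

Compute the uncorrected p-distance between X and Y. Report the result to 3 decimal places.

0.349

The sequences differ at 15 of 43 positions.
p = 15/43 = 0.348837… ≈ 0.349 (to 3 d.p.).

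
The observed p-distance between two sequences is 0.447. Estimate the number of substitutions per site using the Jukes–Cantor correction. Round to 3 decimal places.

d = −(3/4) ln(1 − 4p/3) = −0.75 ln(1 − 0.596) = −0.75 ln(0.404)
  = −0.75 × (-0.906340) = 0.679755 substitutions/site.

0.680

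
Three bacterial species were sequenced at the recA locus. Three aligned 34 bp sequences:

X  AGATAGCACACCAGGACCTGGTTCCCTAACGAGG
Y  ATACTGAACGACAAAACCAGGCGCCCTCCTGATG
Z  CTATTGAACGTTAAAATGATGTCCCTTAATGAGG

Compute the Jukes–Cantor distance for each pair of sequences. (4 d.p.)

d(X,Y) = 0.6655, d(X,Z) = 0.7405, d(Y,Z) = 0.5347

X–Y: 15/34 sites differ → p ≈ 0.441176, d = −0.75 ln(1 − 0.588235) = 0.665477 ≈ 0.6655.
X–Z: 16/34 sites differ → p ≈ 0.470588, d = −0.75 ln(1 − 0.627451) = 0.740540 ≈ 0.7405.
Y–Z: 13/34 sites differ → p ≈ 0.382353, d = −0.75 ln(1 − 0.509804) = 0.534712 ≈ 0.5347.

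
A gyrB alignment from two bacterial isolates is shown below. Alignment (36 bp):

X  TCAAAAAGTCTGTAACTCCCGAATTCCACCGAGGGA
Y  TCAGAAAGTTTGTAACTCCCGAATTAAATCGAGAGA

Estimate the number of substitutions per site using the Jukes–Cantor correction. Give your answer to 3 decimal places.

The sequences differ at 6 of 36 sites (4, 10, 26, 27, 29, 34), so p = 6/36 ≈ 0.166667.
d = −(3/4) ln(1 − 4p/3) = −0.75 ln(1 − 0.222223) = −0.75 ln(0.777777)
  = −0.75 × (-0.251315) = 0.188486 substitutions/site.

0.188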